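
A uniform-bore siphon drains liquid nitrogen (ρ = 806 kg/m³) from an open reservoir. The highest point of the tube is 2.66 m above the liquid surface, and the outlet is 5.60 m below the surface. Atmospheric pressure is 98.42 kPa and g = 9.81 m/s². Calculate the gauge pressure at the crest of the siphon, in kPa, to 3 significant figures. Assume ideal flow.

Bernoulli surface→outlet gives ½v² = g·h_out, so v = √(2·9.81·5.60) = 10.5 m/s.
The bore is uniform, so the speed at the crest is the same v. Bernoulli surface→crest: P_atm = P_top + ½ρv² + ρg·h_top.
P_top = 98420 − ½·806·10.5² − 806·9.81·2.66 = 33100 Pa. So P_gauge = P_top − P_atm = -65300 Pa.

-65.3 kPa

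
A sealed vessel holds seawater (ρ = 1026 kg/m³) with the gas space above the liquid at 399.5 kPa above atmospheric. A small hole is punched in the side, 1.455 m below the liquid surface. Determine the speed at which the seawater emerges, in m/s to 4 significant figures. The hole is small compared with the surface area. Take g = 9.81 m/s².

Take point 1 at the surface (v₁ ≈ 0) and point 2 at the hole (at atmospheric pressure). Bernoulli: P₁ + ρg h = P_atm + ½ρv₂².
With P₁ − P_atm = 399500 Pa, v₂ = √(2gh + 2ΔP/ρ) = √(2·9.81·1.455 + 2·399500/1026) = 28.41 m/s.

28.41 m/s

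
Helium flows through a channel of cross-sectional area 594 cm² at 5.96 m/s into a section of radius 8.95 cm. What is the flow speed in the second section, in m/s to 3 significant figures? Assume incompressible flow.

The volume flow rate is constant, so v₂ = (A₁/A₂)v₁ = (594/252)·5.96 = 14.1 m/s.

v₂ = 14.1 m/s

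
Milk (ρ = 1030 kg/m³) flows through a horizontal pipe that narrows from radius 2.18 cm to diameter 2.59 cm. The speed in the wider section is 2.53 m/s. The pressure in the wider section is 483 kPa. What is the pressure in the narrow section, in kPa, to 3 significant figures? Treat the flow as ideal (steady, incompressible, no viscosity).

P₂ ≈ 460 kPa

By continuity, v₂ = v₁·A₁/A₂ = 2.53·(14.9/5.27) = 7.17 m/s.
Along the horizontal streamline, P + ½ρv² is constant.
P₂ = P₁ − ½ρ(v₂² − v₁²) = 483000 − ½·1030·(7.17² − 2.53²) = 483000 − 23200 = 460000 Pa.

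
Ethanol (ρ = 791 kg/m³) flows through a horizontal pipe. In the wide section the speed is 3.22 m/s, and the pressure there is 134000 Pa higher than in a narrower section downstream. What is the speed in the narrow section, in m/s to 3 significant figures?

v₂ ≈ 18.7 m/s

Along the level pipe P + ½ρv² is conserved, hence v₂² = v₁² + 2(P₁ − P₂)/ρ.
v₂ = √(3.22² + 2·134000/791) = √(10.4 + 339) = 18.7 m/s.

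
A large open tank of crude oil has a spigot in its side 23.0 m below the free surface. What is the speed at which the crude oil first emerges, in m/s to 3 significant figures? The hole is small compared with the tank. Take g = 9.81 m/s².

v ≈ 21.2 m/s

With the surface at rest and both surface and jet at atmospheric pressure, Bernoulli gives ρg h = ½ρv², so v = √(2gh) = √(2·9.81·23.0) = 21.2 m/s.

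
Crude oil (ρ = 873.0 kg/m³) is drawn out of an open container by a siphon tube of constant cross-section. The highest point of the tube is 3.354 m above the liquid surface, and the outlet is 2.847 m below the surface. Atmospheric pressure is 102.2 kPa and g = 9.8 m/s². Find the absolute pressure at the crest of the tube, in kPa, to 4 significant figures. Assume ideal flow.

P_top ≈ 49.15 kPa

Bernoulli surface→outlet gives ½v² = g·h_out, so v = √(2·9.8·2.847) = 7.470 m/s.
With constant cross-section the crest speed equals v; applying Bernoulli from the surface up to the crest, P_top = P_atm − ½ρv² − ρg·h_top.
P_top = 102200 − ½·873.0·7.470² − 873.0·9.8·3.354 = 49150 Pa.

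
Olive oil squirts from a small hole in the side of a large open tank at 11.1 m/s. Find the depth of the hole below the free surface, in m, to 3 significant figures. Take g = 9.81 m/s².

h ≈ 6.28 m

For a small hole in a large open tank, ½v² = gh, giving h = v²/(2g).
h = 11.1²/(2·9.81) = 123/19.62 = 6.28 m.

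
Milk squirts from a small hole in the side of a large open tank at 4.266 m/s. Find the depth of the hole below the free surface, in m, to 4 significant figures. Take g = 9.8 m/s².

0.9285 m

Torricelli: v = √(2gh), so h = v²/(2g).
h = 4.266²/(2·9.8) = 18.20/19.60 = 0.9285 m.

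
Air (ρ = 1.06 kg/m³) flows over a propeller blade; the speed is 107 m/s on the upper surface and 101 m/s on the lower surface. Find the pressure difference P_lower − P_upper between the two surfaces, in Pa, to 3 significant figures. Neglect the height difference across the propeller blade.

With negligible Δh, P + ½ρv² is constant, so P_low − P_up = ½ρ(v_up² − v_low²).
ΔP = ½·1.06·(107² − 101²) = 661 Pa.

ΔP ≈ 661 Pa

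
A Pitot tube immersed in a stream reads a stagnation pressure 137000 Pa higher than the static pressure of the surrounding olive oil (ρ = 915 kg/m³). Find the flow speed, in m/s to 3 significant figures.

Bernoulli between the free stream and the stagnation point: ½ρv² = P_stag − P_static.
v = √(2ΔP/ρ) = √(2·137000/915) = 17.3 m/s.

v ≈ 17.3 m/s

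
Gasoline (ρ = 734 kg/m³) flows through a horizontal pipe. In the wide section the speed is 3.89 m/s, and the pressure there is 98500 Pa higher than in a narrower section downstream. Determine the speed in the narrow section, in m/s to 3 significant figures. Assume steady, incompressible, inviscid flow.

v₂ ≈ 16.8 m/s

With h₁ = h₂, rearranging Bernoulli gives v₂ = √(v₁² + 2ΔP/ρ).
v₂ = √(3.89² + 2·98500/734) = √(15.1 + 268) = 16.8 m/s.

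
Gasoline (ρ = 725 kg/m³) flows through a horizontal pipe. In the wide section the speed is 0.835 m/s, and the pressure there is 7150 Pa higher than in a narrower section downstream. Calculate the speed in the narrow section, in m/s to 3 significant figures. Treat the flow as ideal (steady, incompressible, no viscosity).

Horizontal Bernoulli: P₁ + ½ρv₁² = P₂ + ½ρv₂², so v₂² = v₁² + 2(P₁ − P₂)/ρ.
v₂ = √(0.835² + 2·7150/725) = √(0.697 + 19.7) = 4.52 m/s.

v₂ ≈ 4.52 m/s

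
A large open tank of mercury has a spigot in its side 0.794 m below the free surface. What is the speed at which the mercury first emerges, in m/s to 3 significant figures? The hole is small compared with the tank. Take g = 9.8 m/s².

With the surface at rest and both surface and jet at atmospheric pressure, Bernoulli gives ρg h = ½ρv², so v = √(2gh) = √(2·9.8·0.794) = 3.94 m/s.

v ≈ 3.94 m/s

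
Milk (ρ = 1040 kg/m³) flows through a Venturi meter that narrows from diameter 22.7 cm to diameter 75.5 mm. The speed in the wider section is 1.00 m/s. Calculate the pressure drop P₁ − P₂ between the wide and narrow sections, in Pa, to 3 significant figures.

ΔP ≈ 42000 Pa

Mass conservation (A₁v₁ = A₂v₂) gives v₂ = 1.00 × 405/44.8 = 9.04 m/s.
Bernoulli (h₁ = h₂): P₁ − P₂ = ½ρ(v₂² − v₁²).
P₁ − P₂ = ½·1040·(9.04² − 1.00²) = ½·1040·80.7 = 42000 Pa.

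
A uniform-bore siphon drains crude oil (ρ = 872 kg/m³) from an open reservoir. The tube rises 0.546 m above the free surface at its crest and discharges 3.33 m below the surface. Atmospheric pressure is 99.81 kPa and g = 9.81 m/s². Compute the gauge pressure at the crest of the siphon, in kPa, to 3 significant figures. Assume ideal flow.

P_gauge = -33.2 kPa

From the surface to the outlet (both open to atmosphere, surface at rest): v = √(2g·h_out) = √(2·9.81·3.33) = 8.08 m/s.
Continuity keeps v the same throughout the tube; from surface to crest, P_atm + 0 = P_top + ½ρv² + ρg·h_top.
P_top = 99810 − ½·872·8.08² − 872·9.81·0.546 = 66700 Pa. So P_gauge = P_top − P_atm = -33200 Pa.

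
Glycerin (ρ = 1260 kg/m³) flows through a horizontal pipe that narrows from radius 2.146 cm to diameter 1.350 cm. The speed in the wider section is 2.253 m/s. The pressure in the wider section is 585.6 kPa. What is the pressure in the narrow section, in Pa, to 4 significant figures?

262100 Pa

Mass conservation (A₁v₁ = A₂v₂) gives v₂ = 2.253 × 14.47/1.431 = 22.77 m/s.
With no height change, Bernoulli's equation is P₁ + ½ρv₁² = P₂ + ½ρv₂².
P₂ = P₁ − ½ρ(v₂² − v₁²) = 585600 − ½·1260·(22.77² − 2.253²) = 585600 − 323500 = 262100 Pa.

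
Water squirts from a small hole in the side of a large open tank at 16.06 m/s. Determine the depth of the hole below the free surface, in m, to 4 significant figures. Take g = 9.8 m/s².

h ≈ 13.16 m

For a small hole in a large open tank, ½v² = gh, giving h = v²/(2g).
h = 16.06²/(2·9.8) = 257.9/19.60 = 13.16 m.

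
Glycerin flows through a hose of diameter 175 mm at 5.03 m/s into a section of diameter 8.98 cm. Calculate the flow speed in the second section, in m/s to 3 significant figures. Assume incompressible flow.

19.1 m/s

The volume flow rate is constant, so v₂ = (A₁/A₂)v₁ = (241/63.3)·5.03 = 19.1 m/s.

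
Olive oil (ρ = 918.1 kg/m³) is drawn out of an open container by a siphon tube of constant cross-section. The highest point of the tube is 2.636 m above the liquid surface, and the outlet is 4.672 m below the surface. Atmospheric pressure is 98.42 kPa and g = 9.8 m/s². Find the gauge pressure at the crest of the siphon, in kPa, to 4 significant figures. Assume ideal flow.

The outlet speed comes from Torricelli: v = √(2g·4.672) = 9.569 m/s.
Continuity keeps v the same throughout the tube; from surface to crest, P_atm + 0 = P_top + ½ρv² + ρg·h_top.
P_top = 98420 − ½·918.1·9.569² − 918.1·9.8·2.636 = 32670 Pa. So P_gauge = P_top − P_atm = -65750 Pa.

-65.75 kPa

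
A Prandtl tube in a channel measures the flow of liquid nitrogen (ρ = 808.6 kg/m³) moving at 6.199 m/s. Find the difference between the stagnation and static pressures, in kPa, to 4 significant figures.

ΔP ≈ 15.54 kPa

At the stagnation point the flow is brought to rest, so Bernoulli gives P_stag − P_static = ½ρv².
ΔP = ½·808.6·6.199² = 15540 Pa.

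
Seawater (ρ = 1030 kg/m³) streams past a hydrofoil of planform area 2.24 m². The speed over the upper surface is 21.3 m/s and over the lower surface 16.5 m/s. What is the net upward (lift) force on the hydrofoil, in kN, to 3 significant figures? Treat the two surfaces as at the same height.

The faster flow above has the lower pressure; Bernoulli (same height) gives ΔP = ½ρ(v_up² − v_low²).
ΔP = ½·1030·(21.3² − 16.5²) = 93400 Pa.
Lift = ΔP · A = 93400 × 2.24 = 209000 N.

F = 209 kN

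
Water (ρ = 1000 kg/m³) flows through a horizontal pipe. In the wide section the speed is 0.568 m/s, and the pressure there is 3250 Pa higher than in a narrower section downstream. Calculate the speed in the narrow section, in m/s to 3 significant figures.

v₂ ≈ 2.61 m/s

With h₁ = h₂, rearranging Bernoulli gives v₂ = √(v₁² + 2ΔP/ρ).
v₂ = √(0.568² + 2·3250/1000) = √(0.323 + 6.50) = 2.61 m/s.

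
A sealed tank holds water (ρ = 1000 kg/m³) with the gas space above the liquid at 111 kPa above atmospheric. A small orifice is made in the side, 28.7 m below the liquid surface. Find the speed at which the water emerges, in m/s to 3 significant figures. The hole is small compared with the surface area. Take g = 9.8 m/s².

v = 28.0 m/s

Take point 1 at the surface (v₁ ≈ 0) and point 2 at the hole (at atmospheric pressure). Bernoulli: P₁ + ρg h = P_atm + ½ρv₂².
With P₁ − P_atm = 111000 Pa, v₂ = √(2gh + 2ΔP/ρ) = √(2·9.8·28.7 + 2·111000/1000) = 28.0 m/s.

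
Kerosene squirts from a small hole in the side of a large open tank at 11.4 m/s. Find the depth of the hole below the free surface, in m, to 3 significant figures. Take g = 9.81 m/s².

6.62 m

Torricelli: v = √(2gh), so h = v²/(2g).
h = 11.4²/(2·9.81) = 130/19.62 = 6.62 m.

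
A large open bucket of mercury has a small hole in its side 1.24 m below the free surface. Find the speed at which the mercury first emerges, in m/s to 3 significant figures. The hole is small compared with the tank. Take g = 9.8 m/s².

Torricelli's result v = √(2gh) gives v = √(2·9.8·1.24) = 4.93 m/s.

v ≈ 4.93 m/s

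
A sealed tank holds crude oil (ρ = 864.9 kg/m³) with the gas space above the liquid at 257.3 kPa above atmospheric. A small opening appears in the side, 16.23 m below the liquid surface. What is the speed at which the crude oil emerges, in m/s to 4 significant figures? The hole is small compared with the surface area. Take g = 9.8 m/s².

v = 30.22 m/s

Take point 1 at the surface (v₁ ≈ 0) and point 2 at the hole (at atmospheric pressure). Bernoulli: P₁ + ρg h = P_atm + ½ρv₂².
With P₁ − P_atm = 257300 Pa, v₂ = √(2gh + 2ΔP/ρ) = √(2·9.8·16.23 + 2·257300/864.9) = 30.22 m/s.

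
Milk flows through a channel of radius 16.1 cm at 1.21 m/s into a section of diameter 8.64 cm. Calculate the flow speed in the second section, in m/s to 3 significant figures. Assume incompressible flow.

The volume flow rate is constant, so v₂ = (A₁/A₂)v₁ = (814/58.6)·1.21 = 16.8 m/s.

v₂ ≈ 16.8 m/s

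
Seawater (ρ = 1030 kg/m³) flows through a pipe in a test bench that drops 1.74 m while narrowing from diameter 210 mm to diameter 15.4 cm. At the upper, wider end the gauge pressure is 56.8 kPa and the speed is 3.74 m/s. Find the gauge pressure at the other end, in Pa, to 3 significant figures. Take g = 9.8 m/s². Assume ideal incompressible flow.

Mass conservation (A₁v₁ = A₂v₂) gives v₂ = 3.74 × 346/186 = 6.95 m/s.
Bernoulli: P₁ + ½ρv₁² + ρg h₁ = P₂ + ½ρv₂² + ρg h₂, so P₂ = P₁ + ½ρ(v₁² − v₂²) − ρg(h₂ − h₁).
P₂ = 56800 + ½·1030·(3.74² − 6.95²) − 1030·9.8·(−1.74) = 56800 + (-17700) − (-17600) = 56700 Pa.

P₂ ≈ 56700 Pa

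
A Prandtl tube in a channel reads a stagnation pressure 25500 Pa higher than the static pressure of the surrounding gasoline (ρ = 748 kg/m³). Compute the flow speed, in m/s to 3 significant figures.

The dynamic pressure equals the rise in static pressure at the stagnation point: ΔP = ½ρv².
v = √(2ΔP/ρ) = √(2·25500/748) = 8.26 m/s.

v ≈ 8.26 m/s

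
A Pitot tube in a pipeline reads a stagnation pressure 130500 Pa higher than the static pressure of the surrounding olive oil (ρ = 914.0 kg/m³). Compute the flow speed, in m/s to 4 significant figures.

Bernoulli between the free stream and the stagnation point: ½ρv² = P_stag − P_static.
v = √(2ΔP/ρ) = √(2·130500/914.0) = 16.90 m/s.

16.90 m/s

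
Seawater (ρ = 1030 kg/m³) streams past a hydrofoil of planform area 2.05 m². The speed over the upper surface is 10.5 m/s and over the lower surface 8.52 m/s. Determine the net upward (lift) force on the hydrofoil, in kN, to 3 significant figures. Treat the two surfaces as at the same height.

The faster flow above has the lower pressure; Bernoulli (same height) gives ΔP = ½ρ(v_up² − v_low²).
ΔP = ½·1030·(10.5² − 8.52²) = 19400 Pa.
Lift = ΔP · A = 19400 × 2.05 = 39800 N.

F ≈ 39.8 kN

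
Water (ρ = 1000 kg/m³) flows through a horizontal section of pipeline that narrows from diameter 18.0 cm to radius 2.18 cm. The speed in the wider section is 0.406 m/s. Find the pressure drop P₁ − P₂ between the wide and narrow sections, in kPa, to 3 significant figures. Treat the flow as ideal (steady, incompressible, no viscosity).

The volume flow rate is constant, so v₂ = (A₁/A₂)v₁ = (254/14.9)·0.406 = 6.92 m/s.
With no height change, Bernoulli's equation is P₁ + ½ρv₁² = P₂ + ½ρv₂².
P₁ − P₂ = ½·1000·(6.92² − 0.406²) = ½·1000·47.7 = 23900 Pa.

ΔP = 23.9 kPa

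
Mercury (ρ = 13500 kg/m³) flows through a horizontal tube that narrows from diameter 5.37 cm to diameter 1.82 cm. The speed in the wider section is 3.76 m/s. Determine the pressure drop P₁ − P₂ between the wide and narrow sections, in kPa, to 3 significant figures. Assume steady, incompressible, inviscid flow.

The volume flow rate is constant, so v₂ = (A₁/A₂)v₁ = (22.6/2.60)·3.76 = 32.7 m/s.
Bernoulli (h₁ = h₂): P₁ − P₂ = ½ρ(v₂² − v₁²).
P₁ − P₂ = ½·13500·(32.7² − 3.76²) = ½·13500·1060 = 7140000 Pa.

ΔP ≈ 7140 kPa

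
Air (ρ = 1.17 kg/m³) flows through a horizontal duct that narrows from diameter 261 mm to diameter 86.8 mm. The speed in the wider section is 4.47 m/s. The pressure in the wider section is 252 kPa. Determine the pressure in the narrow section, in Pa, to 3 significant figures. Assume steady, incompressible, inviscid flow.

By continuity, v₂ = v₁·A₁/A₂ = 4.47·(535/59.2) = 40.4 m/s.
Bernoulli (h₁ = h₂): P₁ − P₂ = ½ρ(v₂² − v₁²).
P₂ = P₁ − ½ρ(v₂² − v₁²) = 252000 − ½·1.17·(40.4² − 4.47²) = 252000 − 944 = 251000 Pa.

P₂ = 251000 Pa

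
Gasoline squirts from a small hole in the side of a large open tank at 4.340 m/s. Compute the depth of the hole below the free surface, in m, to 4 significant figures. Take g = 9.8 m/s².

h = 0.9610 m

Torricelli: v = √(2gh), so h = v²/(2g).
h = 4.340²/(2·9.8) = 18.84/19.60 = 0.9610 m.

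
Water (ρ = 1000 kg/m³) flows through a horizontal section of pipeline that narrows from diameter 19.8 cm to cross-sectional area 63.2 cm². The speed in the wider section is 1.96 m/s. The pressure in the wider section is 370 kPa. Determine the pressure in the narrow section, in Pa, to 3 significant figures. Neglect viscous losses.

Mass conservation (A₁v₁ = A₂v₂) gives v₂ = 1.96 × 308/63.2 = 9.55 m/s.
Along the horizontal streamline, P + ½ρv² is constant.
P₂ = P₁ − ½ρ(v₂² − v₁²) = 370000 − ½·1000·(9.55² − 1.96²) = 370000 − 43700 = 326000 Pa.

326000 Pa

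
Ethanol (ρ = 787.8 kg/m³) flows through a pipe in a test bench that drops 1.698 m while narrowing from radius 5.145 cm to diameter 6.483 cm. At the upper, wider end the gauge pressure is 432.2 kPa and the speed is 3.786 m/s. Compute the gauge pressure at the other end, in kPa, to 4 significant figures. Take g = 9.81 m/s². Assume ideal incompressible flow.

P₂ = 415.1 kPa

The volume flow rate is constant, so v₂ = (A₁/A₂)v₁ = (83.16/33.01)·3.786 = 9.538 m/s.
Applying Bernoulli between the two ends and solving for P₂: P₂ = P₁ + ½ρ(v₁² − v₂²) − ρgΔh.
P₂ = 432200 + ½·787.8·(3.786² − 9.538²) − 787.8·9.81·(−1.698) = 432200 + (-30190) − (-13120) = 415100 Pa.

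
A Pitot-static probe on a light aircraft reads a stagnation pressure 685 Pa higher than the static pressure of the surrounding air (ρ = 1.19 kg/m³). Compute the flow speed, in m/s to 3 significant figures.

v ≈ 33.9 m/s

The dynamic pressure equals the rise in static pressure at the stagnation point: ΔP = ½ρv².
v = √(2ΔP/ρ) = √(2·685/1.19) = 33.9 m/s.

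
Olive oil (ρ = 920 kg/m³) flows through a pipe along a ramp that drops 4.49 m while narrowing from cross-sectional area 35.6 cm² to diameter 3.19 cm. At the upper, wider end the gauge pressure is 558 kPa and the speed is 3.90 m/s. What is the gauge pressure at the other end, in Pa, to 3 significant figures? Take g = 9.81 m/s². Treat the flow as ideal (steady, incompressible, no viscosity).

The volume flow rate is constant, so v₂ = (A₁/A₂)v₁ = (35.6/7.99)·3.90 = 17.4 m/s.
Bernoulli: P₁ + ½ρv₁² + ρg h₁ = P₂ + ½ρv₂² + ρg h₂, so P₂ = P₁ + ½ρ(v₁² − v₂²) − ρg(h₂ − h₁).
P₂ = 558000 + ½·920·(3.90² − 17.4²) − 920·9.81·(−4.49) = 558000 + (-132000) − (-40500) = 467000 Pa.

P₂ ≈ 467000 Pa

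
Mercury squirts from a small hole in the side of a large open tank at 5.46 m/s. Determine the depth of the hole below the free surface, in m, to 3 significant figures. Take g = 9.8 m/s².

Torricelli: v = √(2gh), so h = v²/(2g).
h = 5.46²/(2·9.8) = 29.8/19.60 = 1.52 m.

h ≈ 1.52 m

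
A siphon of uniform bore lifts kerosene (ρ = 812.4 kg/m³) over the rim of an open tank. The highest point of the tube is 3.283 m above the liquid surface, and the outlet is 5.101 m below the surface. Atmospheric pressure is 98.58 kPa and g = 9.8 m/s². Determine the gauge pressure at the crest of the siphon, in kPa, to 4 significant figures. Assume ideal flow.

P_gauge ≈ -66.75 kPa

The outlet speed comes from Torricelli: v = √(2g·5.101) = 9.999 m/s.
With constant cross-section the crest speed equals v; applying Bernoulli from the surface up to the crest, P_top = P_atm − ½ρv² − ρg·h_top.
P_top = 98580 − ½·812.4·9.999² − 812.4·9.8·3.283 = 31830 Pa. So P_gauge = P_top − P_atm = -66750 Pa.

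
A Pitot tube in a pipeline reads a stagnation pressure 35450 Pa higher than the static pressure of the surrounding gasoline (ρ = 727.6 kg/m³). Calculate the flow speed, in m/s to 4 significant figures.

v = 9.871 m/s

At the stagnation point the flow is brought to rest, so Bernoulli gives P_stag − P_static = ½ρv².
v = √(2ΔP/ρ) = √(2·35450/727.6) = 9.871 m/s.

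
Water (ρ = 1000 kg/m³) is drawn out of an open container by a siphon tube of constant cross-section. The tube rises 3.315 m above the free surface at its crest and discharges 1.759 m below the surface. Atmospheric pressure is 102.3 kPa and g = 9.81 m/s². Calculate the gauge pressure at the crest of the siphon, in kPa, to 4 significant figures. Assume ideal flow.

Bernoulli surface→outlet gives ½v² = g·h_out, so v = √(2·9.81·1.759) = 5.875 m/s.
The bore is uniform, so the speed at the crest is the same v. Bernoulli surface→crest: P_atm = P_top + ½ρv² + ρg·h_top.
P_top = 102300 − ½·1000·5.875² − 1000·9.81·3.315 = 52520 Pa. So P_gauge = P_top − P_atm = -49780 Pa.

P_gauge ≈ -49.78 kPa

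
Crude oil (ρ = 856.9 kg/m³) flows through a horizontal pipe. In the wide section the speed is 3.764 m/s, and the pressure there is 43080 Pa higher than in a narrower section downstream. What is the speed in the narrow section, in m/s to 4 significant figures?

v₂ ≈ 10.71 m/s

Along the level pipe P + ½ρv² is conserved, hence v₂² = v₁² + 2(P₁ − P₂)/ρ.
v₂ = √(3.764² + 2·43080/856.9) = √(14.17 + 100.5) = 10.71 m/s.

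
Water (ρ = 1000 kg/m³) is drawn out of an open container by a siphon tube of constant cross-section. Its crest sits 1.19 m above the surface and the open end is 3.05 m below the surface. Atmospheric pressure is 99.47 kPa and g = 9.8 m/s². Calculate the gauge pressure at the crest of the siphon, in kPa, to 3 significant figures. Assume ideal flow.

Bernoulli surface→outlet gives ½v² = g·h_out, so v = √(2·9.8·3.05) = 7.73 m/s.
Continuity keeps v the same throughout the tube; from surface to crest, P_atm + 0 = P_top + ½ρv² + ρg·h_top.
P_top = 99470 − ½·1000·7.73² − 1000·9.8·1.19 = 57900 Pa. So P_gauge = P_top − P_atm = -41600 Pa.

P_gauge ≈ -41.6 kPa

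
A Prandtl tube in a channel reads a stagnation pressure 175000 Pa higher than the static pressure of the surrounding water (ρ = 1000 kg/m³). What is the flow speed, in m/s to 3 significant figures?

Bernoulli between the free stream and the stagnation point: ½ρv² = P_stag − P_static.
v = √(2ΔP/ρ) = √(2·175000/1000) = 18.7 m/s.

v = 18.7 m/s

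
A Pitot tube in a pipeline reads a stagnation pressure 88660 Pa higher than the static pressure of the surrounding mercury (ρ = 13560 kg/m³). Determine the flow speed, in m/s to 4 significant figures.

v ≈ 3.616 m/s

The dynamic pressure equals the rise in static pressure at the stagnation point: ΔP = ½ρv².
v = √(2ΔP/ρ) = √(2·88660/13560) = 3.616 m/s.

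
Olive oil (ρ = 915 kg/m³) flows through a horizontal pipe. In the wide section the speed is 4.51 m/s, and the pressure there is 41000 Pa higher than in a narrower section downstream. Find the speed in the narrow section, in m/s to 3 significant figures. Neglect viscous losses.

Horizontal Bernoulli: P₁ + ½ρv₁² = P₂ + ½ρv₂², so v₂² = v₁² + 2(P₁ − P₂)/ρ.
v₂ = √(4.51² + 2·41000/915) = √(20.3 + 89.6) = 10.5 m/s.

v₂ ≈ 10.5 m/s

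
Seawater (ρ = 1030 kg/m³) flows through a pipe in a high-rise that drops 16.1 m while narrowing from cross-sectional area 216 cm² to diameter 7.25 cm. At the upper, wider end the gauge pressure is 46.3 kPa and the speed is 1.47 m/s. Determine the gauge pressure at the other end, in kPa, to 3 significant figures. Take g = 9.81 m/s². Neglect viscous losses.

P₂ ≈ 180 kPa

By continuity, v₂ = v₁·A₁/A₂ = 1.47·(216/41.3) = 7.69 m/s.
Applying Bernoulli between the two ends and solving for P₂: P₂ = P₁ + ½ρ(v₁² − v₂²) − ρgΔh.
P₂ = 46300 + ½·1030·(1.47² − 7.69²) − 1030·9.81·(−16.1) = 46300 + (-29400) − (-163000) = 180000 Pa.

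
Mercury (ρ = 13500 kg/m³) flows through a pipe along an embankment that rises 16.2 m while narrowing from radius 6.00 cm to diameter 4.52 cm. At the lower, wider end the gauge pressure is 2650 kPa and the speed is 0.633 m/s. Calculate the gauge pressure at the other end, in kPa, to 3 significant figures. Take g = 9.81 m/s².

Mass conservation (A₁v₁ = A₂v₂) gives v₂ = 0.633 × 113/16.0 = 4.46 m/s.
Bernoulli: P₁ + ½ρv₁² + ρg h₁ = P₂ + ½ρv₂² + ρg h₂, so P₂ = P₁ + ½ρ(v₁² − v₂²) − ρg(h₂ − h₁).
P₂ = 2650000 + ½·13500·(0.633² − 4.46²) − 13500·9.81·(+16.2) = 2650000 + (-132000) − (2150000) = 373000 Pa.

373 kPa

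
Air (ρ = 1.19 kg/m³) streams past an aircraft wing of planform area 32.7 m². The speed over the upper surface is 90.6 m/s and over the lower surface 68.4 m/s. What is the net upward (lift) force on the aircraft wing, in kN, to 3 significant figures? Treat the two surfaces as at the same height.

F = 68.7 kN

From P + ½ρv² = const at equal height, P_low − P_up = ½ρ(v_up² − v_low²).
ΔP = ½·1.19·(90.6² − 68.4²) = 2100 Pa.
Lift = ΔP · A = 2100 × 32.7 = 68700 N.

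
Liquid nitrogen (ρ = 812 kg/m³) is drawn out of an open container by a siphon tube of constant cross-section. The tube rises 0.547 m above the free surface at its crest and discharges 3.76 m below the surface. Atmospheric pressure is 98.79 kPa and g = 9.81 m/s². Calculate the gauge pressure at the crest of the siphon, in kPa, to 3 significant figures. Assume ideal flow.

P_gauge ≈ -34.3 kPa

Bernoulli surface→outlet gives ½v² = g·h_out, so v = √(2·9.81·3.76) = 8.59 m/s.
With constant cross-section the crest speed equals v; applying Bernoulli from the surface up to the crest, P_top = P_atm − ½ρv² − ρg·h_top.
P_top = 98790 − ½·812·8.59² − 812·9.81·0.547 = 64500 Pa. So P_gauge = P_top − P_atm = -34300 Pa.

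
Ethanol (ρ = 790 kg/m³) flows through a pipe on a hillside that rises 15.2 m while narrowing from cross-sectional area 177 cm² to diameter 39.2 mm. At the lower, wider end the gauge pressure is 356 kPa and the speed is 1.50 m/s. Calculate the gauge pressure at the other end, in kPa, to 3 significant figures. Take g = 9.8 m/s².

P₂ ≈ 48.0 kPa

Mass conservation (A₁v₁ = A₂v₂) gives v₂ = 1.50 × 177/12.1 = 22.0 m/s.
Bernoulli: P₁ + ½ρv₁² + ρg h₁ = P₂ + ½ρv₂² + ρg h₂, so P₂ = P₁ + ½ρ(v₁² − v₂²) − ρg(h₂ − h₁).
P₂ = 356000 + ½·790·(1.50² − 22.0²) − 790·9.8·(+15.2) = 356000 + (-190000) − (118000) = 48000 Pa.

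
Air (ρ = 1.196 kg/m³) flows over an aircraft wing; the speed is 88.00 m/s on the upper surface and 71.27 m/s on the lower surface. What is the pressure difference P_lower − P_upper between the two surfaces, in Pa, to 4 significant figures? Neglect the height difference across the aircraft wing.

The pressure is lower where the speed is higher: ΔP = ½ρ(v_up² − v_low²).
ΔP = ½·1.196·(88.00² − 71.27²) = 1593 Pa.

ΔP ≈ 1593 Pa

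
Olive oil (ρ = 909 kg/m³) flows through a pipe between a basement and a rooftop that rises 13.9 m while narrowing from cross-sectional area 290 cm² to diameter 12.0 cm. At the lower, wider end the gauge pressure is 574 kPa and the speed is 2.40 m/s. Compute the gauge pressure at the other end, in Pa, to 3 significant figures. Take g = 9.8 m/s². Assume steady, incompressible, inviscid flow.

Mass conservation (A₁v₁ = A₂v₂) gives v₂ = 2.40 × 290/113 = 6.15 m/s.
Applying Bernoulli between the two ends and solving for P₂: P₂ = P₁ + ½ρ(v₁² − v₂²) − ρgΔh.
P₂ = 574000 + ½·909·(2.40² − 6.15²) − 909·9.8·(+13.9) = 574000 + (-14600) − (124000) = 436000 Pa.

P₂ = 436000 Pa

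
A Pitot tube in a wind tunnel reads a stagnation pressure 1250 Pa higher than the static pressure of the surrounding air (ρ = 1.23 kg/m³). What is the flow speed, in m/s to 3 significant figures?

45.1 m/s

Bernoulli between the free stream and the stagnation point: ½ρv² = P_stag − P_static.
v = √(2ΔP/ρ) = √(2·1250/1.23) = 45.1 m/s.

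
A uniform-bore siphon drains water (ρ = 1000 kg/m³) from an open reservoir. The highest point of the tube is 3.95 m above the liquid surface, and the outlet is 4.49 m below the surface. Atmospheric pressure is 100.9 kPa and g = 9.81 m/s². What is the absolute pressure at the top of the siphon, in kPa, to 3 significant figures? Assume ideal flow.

18.1 kPa

The outlet speed comes from Torricelli: v = √(2g·4.49) = 9.39 m/s.
With constant cross-section the crest speed equals v; applying Bernoulli from the surface up to the crest, P_top = P_atm − ½ρv² − ρg·h_top.
P_top = 100900 − ½·1000·9.39² − 1000·9.81·3.95 = 18100 Pa.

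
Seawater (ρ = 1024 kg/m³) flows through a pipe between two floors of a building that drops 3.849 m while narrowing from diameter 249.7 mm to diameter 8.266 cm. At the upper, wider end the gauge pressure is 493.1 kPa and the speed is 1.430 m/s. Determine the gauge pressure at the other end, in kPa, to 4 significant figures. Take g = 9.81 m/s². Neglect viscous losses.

P₂ = 445.6 kPa

By continuity, v₂ = v₁·A₁/A₂ = 1.430·(489.7/53.66) = 13.05 m/s.
Applying Bernoulli between the two ends and solving for P₂: P₂ = P₁ + ½ρ(v₁² − v₂²) − ρgΔh.
P₂ = 493100 + ½·1024·(1.430² − 13.05²) − 1024·9.81·(−3.849) = 493100 + (-86140) − (-38660) = 445600 Pa.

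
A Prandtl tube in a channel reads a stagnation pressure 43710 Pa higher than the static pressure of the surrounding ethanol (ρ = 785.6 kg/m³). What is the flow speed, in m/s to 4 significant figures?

The dynamic pressure equals the rise in static pressure at the stagnation point: ΔP = ½ρv².
v = √(2ΔP/ρ) = √(2·43710/785.6) = 10.55 m/s.

v ≈ 10.55 m/s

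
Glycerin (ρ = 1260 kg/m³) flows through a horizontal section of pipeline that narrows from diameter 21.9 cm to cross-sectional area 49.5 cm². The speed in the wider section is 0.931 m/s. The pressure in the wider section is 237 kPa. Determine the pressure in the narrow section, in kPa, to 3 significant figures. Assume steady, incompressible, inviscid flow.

By continuity, v₂ = v₁·A₁/A₂ = 0.931·(377/49.5) = 7.08 m/s.
Bernoulli (h₁ = h₂): P₁ − P₂ = ½ρ(v₂² − v₁²).
P₂ = P₁ − ½ρ(v₂² − v₁²) = 237000 − ½·1260·(7.08² − 0.931²) = 237000 − 31100 = 206000 Pa.

P₂ = 206 kPa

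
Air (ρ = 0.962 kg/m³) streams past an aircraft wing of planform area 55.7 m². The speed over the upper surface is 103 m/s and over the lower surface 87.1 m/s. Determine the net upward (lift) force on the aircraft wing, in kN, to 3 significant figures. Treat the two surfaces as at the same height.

From P + ½ρv² = const at equal height, P_low − P_up = ½ρ(v_up² − v_low²).
ΔP = ½·0.962·(103² − 87.1²) = 1450 Pa.
Lift = ΔP · A = 1450 × 55.7 = 81000 N.

F = 81.0 kN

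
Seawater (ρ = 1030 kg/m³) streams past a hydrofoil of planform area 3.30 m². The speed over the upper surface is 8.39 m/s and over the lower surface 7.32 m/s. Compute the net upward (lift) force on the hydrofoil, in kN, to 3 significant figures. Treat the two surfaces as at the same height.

The faster flow above has the lower pressure; Bernoulli (same height) gives ΔP = ½ρ(v_up² − v_low²).
ΔP = ½·1030·(8.39² − 7.32²) = 8660 Pa.
Lift = ΔP · A = 8660 × 3.30 = 28600 N.

F ≈ 28.6 kN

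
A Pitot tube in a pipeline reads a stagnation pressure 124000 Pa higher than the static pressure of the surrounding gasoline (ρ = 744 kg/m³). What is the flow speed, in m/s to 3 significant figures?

v = 18.3 m/s

Bernoulli between the free stream and the stagnation point: ½ρv² = P_stag − P_static.
v = √(2ΔP/ρ) = √(2·124000/744) = 18.3 m/s.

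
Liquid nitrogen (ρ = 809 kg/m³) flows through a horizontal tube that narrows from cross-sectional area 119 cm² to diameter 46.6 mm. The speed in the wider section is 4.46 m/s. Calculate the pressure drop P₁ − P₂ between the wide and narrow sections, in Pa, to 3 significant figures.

ΔP ≈ 384000 Pa

Mass conservation (A₁v₁ = A₂v₂) gives v₂ = 4.46 × 119/17.1 = 31.1 m/s.
Bernoulli (h₁ = h₂): P₁ − P₂ = ½ρ(v₂² − v₁²).
P₁ − P₂ = ½·809·(31.1² − 4.46²) = ½·809·948 = 384000 Pa.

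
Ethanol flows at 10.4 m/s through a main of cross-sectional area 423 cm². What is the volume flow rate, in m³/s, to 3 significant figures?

0.440 m³/s

Q = A·v = 0.0423 m² × 10.4 m/s = 0.440 m³/s.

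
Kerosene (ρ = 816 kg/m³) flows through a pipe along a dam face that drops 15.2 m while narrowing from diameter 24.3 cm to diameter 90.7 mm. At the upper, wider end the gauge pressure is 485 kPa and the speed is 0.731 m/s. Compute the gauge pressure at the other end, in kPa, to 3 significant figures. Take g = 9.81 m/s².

Mass conservation (A₁v₁ = A₂v₂) gives v₂ = 0.731 × 464/64.6 = 5.25 m/s.
Bernoulli: P₁ + ½ρv₁² + ρg h₁ = P₂ + ½ρv₂² + ρg h₂, so P₂ = P₁ + ½ρ(v₁² − v₂²) − ρg(h₂ − h₁).
P₂ = 485000 + ½·816·(0.731² − 5.25²) − 816·9.81·(−15.2) = 485000 + (-11000) − (-122000) = 596000 Pa.

596 kPa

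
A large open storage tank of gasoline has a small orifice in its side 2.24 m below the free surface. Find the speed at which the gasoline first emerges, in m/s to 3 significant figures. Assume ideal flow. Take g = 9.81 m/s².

6.63 m/s

With the surface at rest and both surface and jet at atmospheric pressure, Bernoulli gives ρg h = ½ρv², so v = √(2gh) = √(2·9.81·2.24) = 6.63 m/s.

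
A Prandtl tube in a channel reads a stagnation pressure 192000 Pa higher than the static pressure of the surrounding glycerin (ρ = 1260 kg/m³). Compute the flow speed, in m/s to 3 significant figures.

v ≈ 17.5 m/s

At the stagnation point the flow is brought to rest, so Bernoulli gives P_stag − P_static = ½ρv².
v = √(2ΔP/ρ) = √(2·192000/1260) = 17.5 m/s.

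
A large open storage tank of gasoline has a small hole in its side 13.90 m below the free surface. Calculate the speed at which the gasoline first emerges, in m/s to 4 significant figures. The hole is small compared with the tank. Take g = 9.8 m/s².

Torricelli's result v = √(2gh) gives v = √(2·9.8·13.90) = 16.51 m/s.

v ≈ 16.51 m/s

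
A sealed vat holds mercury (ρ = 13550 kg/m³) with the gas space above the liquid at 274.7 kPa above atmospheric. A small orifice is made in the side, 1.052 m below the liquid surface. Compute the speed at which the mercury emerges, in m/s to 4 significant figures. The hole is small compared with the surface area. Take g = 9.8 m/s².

Take point 1 at the surface (v₁ ≈ 0) and point 2 at the hole (at atmospheric pressure). Bernoulli: P₁ + ρg h = P_atm + ½ρv₂².
With P₁ − P_atm = 274700 Pa, v₂ = √(2gh + 2ΔP/ρ) = √(2·9.8·1.052 + 2·274700/13550) = 7.821 m/s.

7.821 m/s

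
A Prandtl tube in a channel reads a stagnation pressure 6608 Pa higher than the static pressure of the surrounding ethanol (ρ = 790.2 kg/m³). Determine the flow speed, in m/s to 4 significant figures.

v = 4.090 m/s

The dynamic pressure equals the rise in static pressure at the stagnation point: ΔP = ½ρv².
v = √(2ΔP/ρ) = √(2·6608/790.2) = 4.090 m/s.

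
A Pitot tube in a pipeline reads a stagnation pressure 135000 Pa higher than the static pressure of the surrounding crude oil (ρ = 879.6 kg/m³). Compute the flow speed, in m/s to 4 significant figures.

v = 17.52 m/s

Bernoulli between the free stream and the stagnation point: ½ρv² = P_stag − P_static.
v = √(2ΔP/ρ) = √(2·135000/879.6) = 17.52 m/s.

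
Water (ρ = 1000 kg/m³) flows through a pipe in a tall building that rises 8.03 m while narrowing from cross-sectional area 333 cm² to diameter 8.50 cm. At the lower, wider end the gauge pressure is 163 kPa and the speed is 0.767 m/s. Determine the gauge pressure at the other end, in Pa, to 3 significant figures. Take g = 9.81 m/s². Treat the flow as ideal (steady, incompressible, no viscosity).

P₂ ≈ 74400 Pa

The volume flow rate is constant, so v₂ = (A₁/A₂)v₁ = (333/56.7)·0.767 = 4.50 m/s.
Bernoulli: P₁ + ½ρv₁² + ρg h₁ = P₂ + ½ρv₂² + ρg h₂, so P₂ = P₁ + ½ρ(v₁² − v₂²) − ρg(h₂ − h₁).
P₂ = 163000 + ½·1000·(0.767² − 4.50²) − 1000·9.81·(+8.03) = 163000 + (-9840) − (78800) = 74400 Pa.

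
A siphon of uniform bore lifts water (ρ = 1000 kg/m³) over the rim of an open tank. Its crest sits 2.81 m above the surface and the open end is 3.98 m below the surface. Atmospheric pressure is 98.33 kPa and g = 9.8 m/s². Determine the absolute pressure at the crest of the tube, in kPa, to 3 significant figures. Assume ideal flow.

P_top = 31.8 kPa

Bernoulli surface→outlet gives ½v² = g·h_out, so v = √(2·9.8·3.98) = 8.83 m/s.
Continuity keeps v the same throughout the tube; from surface to crest, P_atm + 0 = P_top + ½ρv² + ρg·h_top.
P_top = 98330 − ½·1000·8.83² − 1000·9.8·2.81 = 31800 Pa.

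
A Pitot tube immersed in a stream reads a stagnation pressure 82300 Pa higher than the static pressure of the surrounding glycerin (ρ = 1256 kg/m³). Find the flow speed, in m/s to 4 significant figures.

Bernoulli between the free stream and the stagnation point: ½ρv² = P_stag − P_static.
v = √(2ΔP/ρ) = √(2·82300/1256) = 11.45 m/s.

v = 11.45 m/s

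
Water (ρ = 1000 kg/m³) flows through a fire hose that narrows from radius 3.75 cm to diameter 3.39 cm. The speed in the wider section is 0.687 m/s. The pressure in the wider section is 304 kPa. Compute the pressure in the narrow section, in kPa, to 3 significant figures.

By continuity, v₂ = v₁·A₁/A₂ = 0.687·(44.2/9.03) = 3.36 m/s.
Along the horizontal streamline, P + ½ρv² is constant.
P₂ = P₁ − ½ρ(v₂² − v₁²) = 304000 − ½·1000·(3.36² − 0.687²) = 304000 − 5420 = 299000 Pa.

P₂ = 299 kPa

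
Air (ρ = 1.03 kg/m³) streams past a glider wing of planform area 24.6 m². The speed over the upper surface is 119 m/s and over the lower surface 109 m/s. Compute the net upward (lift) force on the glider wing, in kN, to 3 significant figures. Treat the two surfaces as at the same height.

28.9 kN

With equal heights on the two surfaces, Bernoulli gives P_lower − P_upper = ½ρ(v_upper² − v_lower²).
ΔP = ½·1.03·(119² − 109²) = 1170 Pa.
Lift = ΔP · A = 1170 × 24.6 = 28900 N.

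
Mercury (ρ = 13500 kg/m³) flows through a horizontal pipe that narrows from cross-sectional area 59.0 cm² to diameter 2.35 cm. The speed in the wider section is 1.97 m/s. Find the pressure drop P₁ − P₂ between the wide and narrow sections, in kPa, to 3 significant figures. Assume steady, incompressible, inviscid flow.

ΔP ≈ 4820 kPa

The volume flow rate is constant, so v₂ = (A₁/A₂)v₁ = (59.0/4.34)·1.97 = 26.8 m/s.
With no height change, Bernoulli's equation is P₁ + ½ρv₁² = P₂ + ½ρv₂².
P₁ − P₂ = ½·13500·(26.8² − 1.97²) = ½·13500·714 = 4820000 Pa.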